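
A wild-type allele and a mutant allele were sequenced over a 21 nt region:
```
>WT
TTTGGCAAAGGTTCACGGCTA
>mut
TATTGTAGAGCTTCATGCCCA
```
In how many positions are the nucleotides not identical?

8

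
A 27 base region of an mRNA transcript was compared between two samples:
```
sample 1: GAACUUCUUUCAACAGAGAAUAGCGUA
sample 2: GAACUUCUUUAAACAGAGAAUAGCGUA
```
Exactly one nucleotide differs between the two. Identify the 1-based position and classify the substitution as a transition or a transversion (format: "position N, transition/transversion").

position 11, transversion

The sequences differ only at position 11: C→A (pyrimidine→purine), a transversion.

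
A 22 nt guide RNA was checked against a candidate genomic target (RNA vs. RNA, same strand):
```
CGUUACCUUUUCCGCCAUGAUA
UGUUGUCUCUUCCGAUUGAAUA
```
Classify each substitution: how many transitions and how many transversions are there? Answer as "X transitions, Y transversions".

Mismatches (1-based):
site 1: C→U (pyrimidine→pyrimidine, transition)
site 5: A→G (purine→purine, transition)
site 6: C→U (pyrimidine→pyrimidine, transition)
site 9: U→C (pyrimidine→pyrimidine, transition)
site 15: C→A (pyrimidine→purine, transversion)
site 16: C→U (pyrimidine→pyrimidine, transition)
site 17: A→U (purine→pyrimidine, transversion)
site 18: U→G (pyrimidine→purine, transversion)
site 19: G→A (purine→purine, transition)

6 transitions, 3 transversions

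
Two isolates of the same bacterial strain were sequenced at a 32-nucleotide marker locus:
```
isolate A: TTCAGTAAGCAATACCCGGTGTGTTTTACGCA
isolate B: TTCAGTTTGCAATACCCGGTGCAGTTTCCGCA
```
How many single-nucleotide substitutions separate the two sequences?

6

The sequences differ at sites 7, 8, 22, 23, 24, 28 (1-based) — 6 in total.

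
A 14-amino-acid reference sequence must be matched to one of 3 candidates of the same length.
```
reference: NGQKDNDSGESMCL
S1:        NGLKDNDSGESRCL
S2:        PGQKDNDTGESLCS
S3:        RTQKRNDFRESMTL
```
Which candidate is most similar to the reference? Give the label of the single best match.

S1 differs at 2 positions; S2 differs at 4 positions; S3 differs at 6 positions. The closest is S1.

S1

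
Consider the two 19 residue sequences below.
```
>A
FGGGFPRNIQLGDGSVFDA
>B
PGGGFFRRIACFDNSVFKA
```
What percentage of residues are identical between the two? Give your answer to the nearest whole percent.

Mismatches at positions 1, 6, 8, 10, 11, 12, 14, 18 (1-based): 8 of 19.
Identical positions: 11/19 = 57.89% → 58%.

58%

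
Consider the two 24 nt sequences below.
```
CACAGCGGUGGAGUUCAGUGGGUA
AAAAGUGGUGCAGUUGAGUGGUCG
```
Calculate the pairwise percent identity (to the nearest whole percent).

Mismatches at positions 1, 3, 6, 11, 16, 22, 23, 24 (1-based): 8 of 24.
Identical positions: 16/24 = 66.67% → 67%.

67%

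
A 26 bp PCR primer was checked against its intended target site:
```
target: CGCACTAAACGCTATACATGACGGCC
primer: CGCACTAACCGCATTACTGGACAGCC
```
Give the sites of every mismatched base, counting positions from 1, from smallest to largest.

Differences at site 9 (A→C), site 13 (T→A), site 14 (A→T), site 18 (A→T), site 19 (T→G), site 23 (G→A).

9, 13, 14, 18, 19, 23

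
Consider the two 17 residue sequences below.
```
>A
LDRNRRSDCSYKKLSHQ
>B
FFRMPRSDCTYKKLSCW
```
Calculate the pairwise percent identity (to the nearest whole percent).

7 positions differ (1, 2, 4, 5, 10, 16, 17), so 10 of 17 match: 10/17 = 58.82%.

59%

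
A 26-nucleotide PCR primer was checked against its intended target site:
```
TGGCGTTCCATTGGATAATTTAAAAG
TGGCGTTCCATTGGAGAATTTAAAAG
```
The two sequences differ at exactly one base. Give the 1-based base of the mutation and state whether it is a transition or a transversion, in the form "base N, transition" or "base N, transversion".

base 16, transversion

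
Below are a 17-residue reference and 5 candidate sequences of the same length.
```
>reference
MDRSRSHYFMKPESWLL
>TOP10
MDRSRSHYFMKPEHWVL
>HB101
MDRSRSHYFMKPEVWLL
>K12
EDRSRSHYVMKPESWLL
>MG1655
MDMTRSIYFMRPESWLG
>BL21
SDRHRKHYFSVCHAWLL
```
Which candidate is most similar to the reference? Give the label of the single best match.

HB101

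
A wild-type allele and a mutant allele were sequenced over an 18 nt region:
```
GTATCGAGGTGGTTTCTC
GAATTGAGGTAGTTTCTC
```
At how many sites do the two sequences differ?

3

The sequences differ at sites 2, 5, 11 (1-based) — 3 in total.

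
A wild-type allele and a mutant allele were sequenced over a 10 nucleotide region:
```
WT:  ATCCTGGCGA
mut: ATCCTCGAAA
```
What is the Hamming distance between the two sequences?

3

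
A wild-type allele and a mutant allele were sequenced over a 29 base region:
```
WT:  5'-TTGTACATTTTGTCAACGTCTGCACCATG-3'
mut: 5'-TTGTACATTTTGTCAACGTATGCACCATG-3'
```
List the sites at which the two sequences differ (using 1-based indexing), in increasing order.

20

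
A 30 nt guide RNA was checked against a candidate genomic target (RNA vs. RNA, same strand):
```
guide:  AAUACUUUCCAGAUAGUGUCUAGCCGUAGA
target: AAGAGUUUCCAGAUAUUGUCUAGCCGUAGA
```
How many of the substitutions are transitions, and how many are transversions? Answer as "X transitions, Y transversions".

0 transitions, 3 transversions

Transitions (purine↔purine or pyrimidine↔pyrimidine): none.
Transversions (purine↔pyrimidine): 3 U→G, 5 C→G, 16 G→U.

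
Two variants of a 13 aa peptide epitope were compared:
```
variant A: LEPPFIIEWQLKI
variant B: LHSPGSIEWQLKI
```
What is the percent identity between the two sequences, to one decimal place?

Mismatches at positions 2, 3, 5, 6 (1-based): 4 of 13.
Identical positions: 9/13 = 69.23% → 69.2%.

69.2%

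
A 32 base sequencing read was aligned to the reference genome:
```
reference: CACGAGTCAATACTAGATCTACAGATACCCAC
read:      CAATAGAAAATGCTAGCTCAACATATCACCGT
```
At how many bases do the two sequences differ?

12

Comparing position by position, 12 bases differ: 3 (C/A), 4 (G/T), 7 (T/A), 8 (C/A), 12 (A/G), 17 (A/C), 20 (T/A), 24 (G/T), 27 (A/C), 28 (C/A), 31 (A/G), 32 (C/T).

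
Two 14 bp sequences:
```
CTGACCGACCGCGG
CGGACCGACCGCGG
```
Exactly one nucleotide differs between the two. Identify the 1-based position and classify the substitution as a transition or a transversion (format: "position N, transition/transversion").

The sequences differ only at position 2: T→G (pyrimidine→purine), a transversion.

position 2, transversion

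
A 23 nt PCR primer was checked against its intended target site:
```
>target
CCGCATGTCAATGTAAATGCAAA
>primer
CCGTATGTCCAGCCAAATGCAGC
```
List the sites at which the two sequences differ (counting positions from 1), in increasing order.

Differences at site 4 (C→T), site 10 (A→C), site 12 (T→G), site 13 (G→C), site 14 (T→C), site 22 (A→G), site 23 (A→C).

4, 10, 12, 13, 14, 22, 23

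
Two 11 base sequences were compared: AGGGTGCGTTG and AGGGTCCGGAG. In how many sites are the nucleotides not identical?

3

The sequences differ at sites 6, 9, 10 (1-based) — 3 in total.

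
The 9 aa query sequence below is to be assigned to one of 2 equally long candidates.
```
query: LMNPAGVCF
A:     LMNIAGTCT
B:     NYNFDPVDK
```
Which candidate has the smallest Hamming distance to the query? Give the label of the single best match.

A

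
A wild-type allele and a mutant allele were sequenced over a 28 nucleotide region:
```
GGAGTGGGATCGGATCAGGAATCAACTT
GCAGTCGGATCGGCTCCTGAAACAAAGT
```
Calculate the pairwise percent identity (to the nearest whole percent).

Mismatches at positions 2, 6, 14, 17, 18, 22, 26, 27 (1-based): 8 of 28.
Identical positions: 20/28 = 71.43% → 71%.

71%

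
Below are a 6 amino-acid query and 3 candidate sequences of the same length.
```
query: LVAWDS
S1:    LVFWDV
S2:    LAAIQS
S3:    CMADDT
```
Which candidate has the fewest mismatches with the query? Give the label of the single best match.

S1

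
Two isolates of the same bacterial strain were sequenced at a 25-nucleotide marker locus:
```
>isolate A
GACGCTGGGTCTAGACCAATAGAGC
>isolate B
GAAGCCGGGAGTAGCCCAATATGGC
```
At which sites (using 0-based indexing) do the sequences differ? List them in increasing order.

Scanning 0-based: 2: C/A; 5: T/C; 9: T/A; 10: C/G; 14: A/C; 21: G/T; 22: A/G.

2, 5, 9, 10, 14, 21, 22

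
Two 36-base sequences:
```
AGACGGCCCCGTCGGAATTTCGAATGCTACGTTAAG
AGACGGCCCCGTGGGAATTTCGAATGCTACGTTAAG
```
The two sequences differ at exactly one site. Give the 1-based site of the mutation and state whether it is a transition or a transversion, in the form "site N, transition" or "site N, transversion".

site 13, transversion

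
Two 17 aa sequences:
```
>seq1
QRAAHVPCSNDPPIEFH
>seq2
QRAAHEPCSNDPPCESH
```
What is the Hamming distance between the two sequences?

3

Comparing position by position, 3 positions differ: 6 (V/E), 14 (I/C), 16 (F/S).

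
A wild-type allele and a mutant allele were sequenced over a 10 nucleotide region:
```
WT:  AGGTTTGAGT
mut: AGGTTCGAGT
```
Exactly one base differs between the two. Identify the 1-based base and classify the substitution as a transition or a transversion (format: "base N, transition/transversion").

Base 6 changes T→C. T is a pyrimidine and C is a pyrimidine, so this is a transition.

base 6, transition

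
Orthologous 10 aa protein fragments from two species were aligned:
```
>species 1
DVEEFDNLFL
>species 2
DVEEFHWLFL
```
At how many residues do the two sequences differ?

2

Comparing position by position, 2 residues differ: 6 (D/H), 7 (N/W).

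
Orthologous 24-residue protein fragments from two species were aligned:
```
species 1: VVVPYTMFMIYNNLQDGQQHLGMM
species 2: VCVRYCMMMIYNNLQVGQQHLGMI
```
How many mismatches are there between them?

The sequences differ at residues 2, 4, 6, 8, 16, 24 (1-based) — 6 in total.

6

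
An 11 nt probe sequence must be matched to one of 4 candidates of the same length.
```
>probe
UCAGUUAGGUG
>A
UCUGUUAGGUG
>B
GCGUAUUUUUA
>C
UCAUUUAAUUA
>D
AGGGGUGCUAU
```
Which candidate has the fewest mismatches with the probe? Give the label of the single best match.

Hamming distances to probe — A: 1; B: 8; C: 4; D: 9.
Smallest is A with 1 mismatch.

A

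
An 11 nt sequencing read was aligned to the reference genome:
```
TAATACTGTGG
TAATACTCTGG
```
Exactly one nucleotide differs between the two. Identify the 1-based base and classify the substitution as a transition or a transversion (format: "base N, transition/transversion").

base 8, transversion

The sequences differ only at base 8: G→C (purine→pyrimidine), a transversion.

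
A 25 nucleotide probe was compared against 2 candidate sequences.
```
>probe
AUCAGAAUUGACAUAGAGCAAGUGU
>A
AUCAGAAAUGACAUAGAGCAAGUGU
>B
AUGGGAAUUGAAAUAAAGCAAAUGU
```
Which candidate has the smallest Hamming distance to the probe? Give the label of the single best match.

Hamming distances to probe — A: 1; B: 5.
Smallest is A with 1 mismatch.

A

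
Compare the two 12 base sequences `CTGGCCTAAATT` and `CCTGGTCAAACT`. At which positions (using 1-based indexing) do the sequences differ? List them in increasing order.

Differences at position 2 (T→C), position 3 (G→T), position 5 (C→G), position 6 (C→T), position 7 (T→C), position 11 (T→C).

2, 3, 5, 6, 7, 11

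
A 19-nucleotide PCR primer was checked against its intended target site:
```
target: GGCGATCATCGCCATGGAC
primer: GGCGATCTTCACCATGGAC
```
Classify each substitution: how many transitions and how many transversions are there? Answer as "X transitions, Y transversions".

Mismatches (1-based):
position 8: A→T (purine→pyrimidine, transversion)
position 11: G→A (purine→purine, transition)

1 transition, 1 transversion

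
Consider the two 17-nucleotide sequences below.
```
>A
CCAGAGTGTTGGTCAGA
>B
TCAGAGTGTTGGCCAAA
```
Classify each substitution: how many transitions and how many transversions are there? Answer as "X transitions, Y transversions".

Transitions (purine↔purine or pyrimidine↔pyrimidine): 1 C→T, 13 T→C, 16 G→A.
Transversions (purine↔pyrimidine): none.

3 transitions, 0 transversions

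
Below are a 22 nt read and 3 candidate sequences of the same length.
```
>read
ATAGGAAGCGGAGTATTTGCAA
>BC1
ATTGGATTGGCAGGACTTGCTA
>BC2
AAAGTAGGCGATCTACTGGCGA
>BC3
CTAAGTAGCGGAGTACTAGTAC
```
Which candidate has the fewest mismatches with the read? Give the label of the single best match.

BC3

BC1 differs at 8 bases; BC2 differs at 9 bases; BC3 differs at 7 bases. The closest is BC3.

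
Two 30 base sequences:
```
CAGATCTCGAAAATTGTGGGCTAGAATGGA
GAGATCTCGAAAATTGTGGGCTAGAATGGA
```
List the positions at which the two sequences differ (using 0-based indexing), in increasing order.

0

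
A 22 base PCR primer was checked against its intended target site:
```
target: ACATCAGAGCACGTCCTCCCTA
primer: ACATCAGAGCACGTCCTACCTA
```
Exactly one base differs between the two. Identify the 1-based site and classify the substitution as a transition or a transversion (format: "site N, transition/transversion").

The sequences differ only at site 18: C→A (pyrimidine→purine), a transversion.

site 18, transversion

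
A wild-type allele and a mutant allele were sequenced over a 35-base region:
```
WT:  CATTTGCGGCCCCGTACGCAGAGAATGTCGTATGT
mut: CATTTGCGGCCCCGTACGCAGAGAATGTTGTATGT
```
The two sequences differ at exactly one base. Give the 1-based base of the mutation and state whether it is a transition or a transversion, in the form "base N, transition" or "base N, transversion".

base 29, transition

Base 29 changes C→T. C is a pyrimidine and T is a pyrimidine, so this is a transition.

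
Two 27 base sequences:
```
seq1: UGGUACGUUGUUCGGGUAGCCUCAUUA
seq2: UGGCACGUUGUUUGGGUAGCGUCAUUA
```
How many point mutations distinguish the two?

3

Comparing position by position, 3 positions differ: 4 (U/C), 13 (C/U), 21 (C/G).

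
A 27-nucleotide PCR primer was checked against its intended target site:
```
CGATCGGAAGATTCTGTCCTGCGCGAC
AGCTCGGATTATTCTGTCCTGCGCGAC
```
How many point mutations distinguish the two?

4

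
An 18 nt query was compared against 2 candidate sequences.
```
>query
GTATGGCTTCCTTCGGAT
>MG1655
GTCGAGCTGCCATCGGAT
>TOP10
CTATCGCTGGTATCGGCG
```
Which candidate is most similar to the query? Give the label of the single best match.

MG1655

MG1655 differs at 5 positions; TOP10 differs at 8 positions. The closest is MG1655.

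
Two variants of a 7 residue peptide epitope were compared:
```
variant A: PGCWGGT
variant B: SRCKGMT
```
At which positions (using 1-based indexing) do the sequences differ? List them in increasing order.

Scanning 1-based: 1: P/S; 2: G/R; 4: W/K; 6: G/M.

1, 2, 4, 6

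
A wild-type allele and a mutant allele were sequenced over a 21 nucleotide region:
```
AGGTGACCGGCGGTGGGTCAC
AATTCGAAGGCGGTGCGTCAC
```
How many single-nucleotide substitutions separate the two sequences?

Comparing position by position, 7 sites differ: 2 (G/A), 3 (G/T), 5 (G/C), 6 (A/G), 7 (C/A), 8 (C/A), 16 (G/C).

7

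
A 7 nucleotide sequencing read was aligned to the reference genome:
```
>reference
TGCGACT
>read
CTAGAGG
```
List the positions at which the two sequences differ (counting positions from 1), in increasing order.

1, 2, 3, 6, 7

Scanning 1-based: 1: T/C; 2: G/T; 3: C/A; 6: C/G; 7: T/G.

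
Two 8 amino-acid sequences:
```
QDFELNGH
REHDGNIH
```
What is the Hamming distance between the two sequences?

6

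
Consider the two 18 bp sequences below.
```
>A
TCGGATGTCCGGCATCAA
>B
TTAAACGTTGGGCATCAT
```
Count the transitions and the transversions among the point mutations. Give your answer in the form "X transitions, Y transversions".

5 transitions, 2 transversions

Mismatches (1-based):
base 2: C→T (pyrimidine→pyrimidine, transition)
base 3: G→A (purine→purine, transition)
base 4: G→A (purine→purine, transition)
base 6: T→C (pyrimidine→pyrimidine, transition)
base 9: C→T (pyrimidine→pyrimidine, transition)
base 10: C→G (pyrimidine→purine, transversion)
base 18: A→T (purine→pyrimidine, transversion)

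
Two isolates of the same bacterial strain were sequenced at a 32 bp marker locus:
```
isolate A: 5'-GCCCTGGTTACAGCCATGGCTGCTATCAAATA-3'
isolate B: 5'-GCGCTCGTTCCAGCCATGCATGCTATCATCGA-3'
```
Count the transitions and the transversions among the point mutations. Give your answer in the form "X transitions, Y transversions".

0 transitions, 8 transversions

Transitions (purine↔purine or pyrimidine↔pyrimidine): none.
Transversions (purine↔pyrimidine): 3 C→G, 6 G→C, 10 A→C, 19 G→C, 20 C→A, 29 A→T, 30 A→C, 31 T→G.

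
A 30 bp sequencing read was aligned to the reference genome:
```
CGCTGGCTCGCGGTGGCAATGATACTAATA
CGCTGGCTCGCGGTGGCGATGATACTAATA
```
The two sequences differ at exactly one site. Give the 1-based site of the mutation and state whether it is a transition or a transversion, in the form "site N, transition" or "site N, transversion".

site 18, transition

The sequences differ only at site 18: A→G (purine→purine), a transition.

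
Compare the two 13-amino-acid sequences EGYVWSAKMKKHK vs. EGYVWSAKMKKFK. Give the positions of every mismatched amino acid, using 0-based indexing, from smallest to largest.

11

Scanning 0-based: 11: H/F.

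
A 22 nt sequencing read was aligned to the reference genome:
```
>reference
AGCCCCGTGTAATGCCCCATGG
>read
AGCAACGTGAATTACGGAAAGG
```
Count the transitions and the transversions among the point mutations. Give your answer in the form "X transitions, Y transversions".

1 transition, 8 transversions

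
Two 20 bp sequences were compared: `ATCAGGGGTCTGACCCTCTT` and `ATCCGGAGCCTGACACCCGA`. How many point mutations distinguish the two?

Mismatches (1-based): base 4: A→C; base 7: G→A; base 9: T→C; base 15: C→A; base 17: T→C; base 19: T→G; base 20: T→A.

7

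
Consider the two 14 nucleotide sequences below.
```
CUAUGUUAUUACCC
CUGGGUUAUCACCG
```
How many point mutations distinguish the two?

4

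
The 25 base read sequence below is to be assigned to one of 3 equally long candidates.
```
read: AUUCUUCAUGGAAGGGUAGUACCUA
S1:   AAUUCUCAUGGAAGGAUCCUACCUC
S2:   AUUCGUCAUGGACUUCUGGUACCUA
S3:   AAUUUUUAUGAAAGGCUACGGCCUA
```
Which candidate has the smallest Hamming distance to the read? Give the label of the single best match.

S2

S1 differs at 7 bases; S2 differs at 6 bases; S3 differs at 8 bases. The closest is S2.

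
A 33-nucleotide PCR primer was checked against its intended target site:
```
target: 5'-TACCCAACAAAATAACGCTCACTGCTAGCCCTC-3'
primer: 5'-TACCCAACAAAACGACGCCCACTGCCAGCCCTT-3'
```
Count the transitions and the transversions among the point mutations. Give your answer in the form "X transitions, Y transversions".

Transitions (purine↔purine or pyrimidine↔pyrimidine): 13 T→C, 14 A→G, 19 T→C, 26 T→C, 33 C→T.
Transversions (purine↔pyrimidine): none.

5 transitions, 0 transversions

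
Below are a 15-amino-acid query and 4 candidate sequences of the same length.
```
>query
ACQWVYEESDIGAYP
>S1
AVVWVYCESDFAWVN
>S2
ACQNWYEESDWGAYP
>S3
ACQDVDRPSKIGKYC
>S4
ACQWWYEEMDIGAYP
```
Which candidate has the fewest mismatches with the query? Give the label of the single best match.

S1 differs at 8 positions; S2 differs at 3 positions; S3 differs at 7 positions; S4 differs at 2 positions. The closest is S4.

S4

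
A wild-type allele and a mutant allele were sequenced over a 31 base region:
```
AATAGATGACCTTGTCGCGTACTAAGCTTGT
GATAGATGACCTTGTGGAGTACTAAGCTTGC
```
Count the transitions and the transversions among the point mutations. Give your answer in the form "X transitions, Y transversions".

2 transitions, 2 transversions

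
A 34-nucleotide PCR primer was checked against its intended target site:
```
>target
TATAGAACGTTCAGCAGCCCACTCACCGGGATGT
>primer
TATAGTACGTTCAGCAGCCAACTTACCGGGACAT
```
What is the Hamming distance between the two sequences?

5

Mismatches (1-based): position 6: A→T; position 20: C→A; position 24: C→T; position 32: T→C; position 33: G→A.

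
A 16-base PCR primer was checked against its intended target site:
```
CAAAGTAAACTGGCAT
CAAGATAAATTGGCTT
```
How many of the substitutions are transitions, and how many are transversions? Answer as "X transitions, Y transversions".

Transitions (purine↔purine or pyrimidine↔pyrimidine): 4 A→G, 5 G→A, 10 C→T.
Transversions (purine↔pyrimidine): 15 A→T.

3 transitions, 1 transversion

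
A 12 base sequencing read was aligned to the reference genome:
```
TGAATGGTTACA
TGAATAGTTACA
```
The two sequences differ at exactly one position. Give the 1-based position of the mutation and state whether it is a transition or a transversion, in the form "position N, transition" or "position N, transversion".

Position 6 changes G→A. G is a purine and A is a purine, so this is a transition.

position 6, transition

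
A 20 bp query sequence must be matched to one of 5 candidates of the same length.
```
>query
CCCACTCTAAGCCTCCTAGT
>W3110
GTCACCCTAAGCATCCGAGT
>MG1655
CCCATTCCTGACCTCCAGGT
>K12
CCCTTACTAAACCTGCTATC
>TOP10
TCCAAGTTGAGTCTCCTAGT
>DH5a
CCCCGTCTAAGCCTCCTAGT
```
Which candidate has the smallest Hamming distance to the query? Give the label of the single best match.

DH5a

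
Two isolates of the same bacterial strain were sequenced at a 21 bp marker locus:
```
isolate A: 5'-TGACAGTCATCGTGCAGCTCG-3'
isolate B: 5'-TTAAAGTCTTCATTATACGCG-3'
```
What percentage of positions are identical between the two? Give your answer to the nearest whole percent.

57%

Mismatches at positions 2, 4, 9, 12, 14, 15, 16, 17, 19 (1-based): 9 of 21.
Identical positions: 12/21 = 57.14% → 57%.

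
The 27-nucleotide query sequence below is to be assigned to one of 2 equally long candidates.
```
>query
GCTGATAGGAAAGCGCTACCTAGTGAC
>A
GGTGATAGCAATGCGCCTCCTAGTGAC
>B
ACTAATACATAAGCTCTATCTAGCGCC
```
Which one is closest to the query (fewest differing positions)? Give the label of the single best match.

A

Hamming distances to query — A: 5; B: 9.
Smallest is A with 5 mismatches.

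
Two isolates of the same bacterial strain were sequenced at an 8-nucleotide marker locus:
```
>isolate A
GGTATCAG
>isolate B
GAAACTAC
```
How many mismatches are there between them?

5

Comparing position by position, 5 positions differ: 2 (G/A), 3 (T/A), 5 (T/C), 6 (C/T), 8 (G/C).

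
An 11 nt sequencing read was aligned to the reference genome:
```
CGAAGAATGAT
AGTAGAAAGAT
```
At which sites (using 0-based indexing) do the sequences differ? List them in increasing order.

0, 2, 7

Scanning 0-based: 0: C/A; 2: A/T; 7: T/A.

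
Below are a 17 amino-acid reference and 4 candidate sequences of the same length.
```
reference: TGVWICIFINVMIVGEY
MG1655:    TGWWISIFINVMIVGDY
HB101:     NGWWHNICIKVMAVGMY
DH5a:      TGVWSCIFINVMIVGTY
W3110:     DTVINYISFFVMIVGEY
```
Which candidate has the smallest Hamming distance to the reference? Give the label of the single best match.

DH5a

Hamming distances to reference — MG1655: 3; HB101: 8; DH5a: 2; W3110: 8.
Smallest is DH5a with 2 mismatches.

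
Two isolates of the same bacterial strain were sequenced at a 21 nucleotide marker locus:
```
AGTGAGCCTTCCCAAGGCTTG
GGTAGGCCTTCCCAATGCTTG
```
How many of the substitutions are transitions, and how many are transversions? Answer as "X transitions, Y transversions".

3 transitions, 1 transversion

Mismatches (1-based):
position 1: A→G (purine→purine, transition)
position 4: G→A (purine→purine, transition)
position 5: A→G (purine→purine, transition)
position 16: G→T (purine→pyrimidine, transversion)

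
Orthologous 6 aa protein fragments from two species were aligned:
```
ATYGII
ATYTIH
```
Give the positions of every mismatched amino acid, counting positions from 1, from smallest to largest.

Scanning 1-based: 4: G/T; 6: I/H.

4, 6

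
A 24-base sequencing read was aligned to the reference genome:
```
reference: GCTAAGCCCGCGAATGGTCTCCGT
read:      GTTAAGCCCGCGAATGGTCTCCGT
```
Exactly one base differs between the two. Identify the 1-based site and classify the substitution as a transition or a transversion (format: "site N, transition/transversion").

site 2, transition

Site 2 changes C→T. C is a pyrimidine and T is a pyrimidine, so this is a transition.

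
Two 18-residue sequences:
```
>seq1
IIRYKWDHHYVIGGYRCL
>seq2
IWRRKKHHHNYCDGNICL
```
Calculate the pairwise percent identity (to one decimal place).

44.4%

10 positions differ (2, 4, 6, 7, 10, 11, 12, 13, 15, 16), so 8 of 18 match: 8/18 = 44.44%.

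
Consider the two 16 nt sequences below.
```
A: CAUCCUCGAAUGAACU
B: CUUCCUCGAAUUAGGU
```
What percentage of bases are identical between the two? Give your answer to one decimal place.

4 positions differ (2, 12, 14, 15), so 12 of 16 match: 12/16 = 75%.

75.0%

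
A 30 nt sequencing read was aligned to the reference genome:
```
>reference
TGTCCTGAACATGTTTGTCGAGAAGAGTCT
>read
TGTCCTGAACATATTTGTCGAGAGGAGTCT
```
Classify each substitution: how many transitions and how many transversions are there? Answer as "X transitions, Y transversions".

2 transitions, 0 transversions

Transitions (purine↔purine or pyrimidine↔pyrimidine): 13 G→A, 24 A→G.
Transversions (purine↔pyrimidine): none.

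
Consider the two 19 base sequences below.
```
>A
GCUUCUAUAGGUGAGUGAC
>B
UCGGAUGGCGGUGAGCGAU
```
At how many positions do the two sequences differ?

The sequences differ at positions 1, 3, 4, 5, 7, 8, 9, 16, 19 (1-based) — 9 in total.

9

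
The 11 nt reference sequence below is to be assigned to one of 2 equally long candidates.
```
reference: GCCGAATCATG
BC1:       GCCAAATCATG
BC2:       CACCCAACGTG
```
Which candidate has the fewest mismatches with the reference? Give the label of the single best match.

BC1

Hamming distances to reference — BC1: 1; BC2: 6.
Smallest is BC1 with 1 mismatch.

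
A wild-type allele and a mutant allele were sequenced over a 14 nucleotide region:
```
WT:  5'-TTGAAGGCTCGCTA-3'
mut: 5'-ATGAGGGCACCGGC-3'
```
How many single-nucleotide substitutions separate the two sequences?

7

Comparing position by position, 7 positions differ: 1 (T/A), 5 (A/G), 9 (T/A), 11 (G/C), 12 (C/G), 13 (T/G), 14 (A/C).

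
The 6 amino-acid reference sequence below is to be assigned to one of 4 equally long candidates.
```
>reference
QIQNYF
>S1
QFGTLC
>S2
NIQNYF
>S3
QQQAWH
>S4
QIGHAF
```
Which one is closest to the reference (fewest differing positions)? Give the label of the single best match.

S2

Hamming distances to reference — S1: 5; S2: 1; S3: 4; S4: 3.
Smallest is S2 with 1 mismatch.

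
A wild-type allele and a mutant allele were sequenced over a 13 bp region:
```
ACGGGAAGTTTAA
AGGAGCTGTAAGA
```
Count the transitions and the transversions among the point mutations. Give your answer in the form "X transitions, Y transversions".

2 transitions, 5 transversions

Mismatches (1-based):
base 2: C→G (pyrimidine→purine, transversion)
base 4: G→A (purine→purine, transition)
base 6: A→C (purine→pyrimidine, transversion)
base 7: A→T (purine→pyrimidine, transversion)
base 10: T→A (pyrimidine→purine, transversion)
base 11: T→A (pyrimidine→purine, transversion)
base 12: A→G (purine→purine, transition)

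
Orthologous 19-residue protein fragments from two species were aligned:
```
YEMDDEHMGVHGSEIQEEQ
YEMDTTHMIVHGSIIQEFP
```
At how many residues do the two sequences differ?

The sequences differ at residues 5, 6, 9, 14, 18, 19 (1-based) — 6 in total.

6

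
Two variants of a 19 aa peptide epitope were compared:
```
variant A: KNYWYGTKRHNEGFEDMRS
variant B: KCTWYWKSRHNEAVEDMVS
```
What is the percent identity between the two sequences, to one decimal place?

57.9%

8 positions differ (2, 3, 6, 7, 8, 13, 14, 18), so 11 of 19 match: 11/19 = 57.89%.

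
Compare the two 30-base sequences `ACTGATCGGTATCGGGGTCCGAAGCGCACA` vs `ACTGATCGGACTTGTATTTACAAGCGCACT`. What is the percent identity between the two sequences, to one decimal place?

66.7%

Mismatches at positions 10, 11, 13, 15, 16, 17, 19, 20, 21, 30 (1-based): 10 of 30.
Identical positions: 20/30 = 66.67% → 66.7%.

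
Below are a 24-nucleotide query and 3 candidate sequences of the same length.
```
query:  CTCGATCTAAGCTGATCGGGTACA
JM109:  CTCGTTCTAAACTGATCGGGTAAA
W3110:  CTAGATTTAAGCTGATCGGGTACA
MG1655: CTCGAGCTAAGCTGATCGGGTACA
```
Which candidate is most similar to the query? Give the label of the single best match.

MG1655

Hamming distances to query — JM109: 3; W3110: 2; MG1655: 1.
Smallest is MG1655 with 1 mismatch.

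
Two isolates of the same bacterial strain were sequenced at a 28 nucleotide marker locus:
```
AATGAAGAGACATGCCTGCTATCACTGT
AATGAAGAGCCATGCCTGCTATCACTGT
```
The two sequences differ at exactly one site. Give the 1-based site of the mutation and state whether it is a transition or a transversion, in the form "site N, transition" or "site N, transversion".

site 10, transversion

Site 10 changes A→C. A is a purine and C is a pyrimidine, so this is a transversion.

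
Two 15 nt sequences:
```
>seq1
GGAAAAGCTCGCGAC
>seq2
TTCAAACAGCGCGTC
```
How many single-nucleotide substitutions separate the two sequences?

Comparing position by position, 7 bases differ: 1 (G/T), 2 (G/T), 3 (A/C), 7 (G/C), 8 (C/A), 9 (T/G), 14 (A/T).

7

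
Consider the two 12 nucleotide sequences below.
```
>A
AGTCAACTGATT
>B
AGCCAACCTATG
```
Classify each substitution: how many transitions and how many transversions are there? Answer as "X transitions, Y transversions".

2 transitions, 2 transversions

Transitions (purine↔purine or pyrimidine↔pyrimidine): 3 T→C, 8 T→C.
Transversions (purine↔pyrimidine): 9 G→T, 12 T→G.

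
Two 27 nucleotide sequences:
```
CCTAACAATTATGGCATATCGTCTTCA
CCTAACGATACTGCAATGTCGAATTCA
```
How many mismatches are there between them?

8

Comparing position by position, 8 positions differ: 7 (A/G), 10 (T/A), 11 (A/C), 14 (G/C), 15 (C/A), 18 (A/G), 22 (T/A), 23 (C/A).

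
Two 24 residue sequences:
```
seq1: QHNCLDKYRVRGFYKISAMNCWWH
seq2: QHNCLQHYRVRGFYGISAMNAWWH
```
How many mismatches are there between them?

4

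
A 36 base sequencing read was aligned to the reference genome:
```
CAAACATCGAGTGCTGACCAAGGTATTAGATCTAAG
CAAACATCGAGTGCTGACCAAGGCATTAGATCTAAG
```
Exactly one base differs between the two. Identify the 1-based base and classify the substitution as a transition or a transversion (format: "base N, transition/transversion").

base 24, transition

The sequences differ only at base 24: T→C (pyrimidine→pyrimidine), a transition.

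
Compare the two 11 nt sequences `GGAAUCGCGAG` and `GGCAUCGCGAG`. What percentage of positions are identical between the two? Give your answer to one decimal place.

90.9%

Mismatch at position 3 (1-based): 1 of 11.
Identical positions: 10/11 = 90.91% → 90.9%.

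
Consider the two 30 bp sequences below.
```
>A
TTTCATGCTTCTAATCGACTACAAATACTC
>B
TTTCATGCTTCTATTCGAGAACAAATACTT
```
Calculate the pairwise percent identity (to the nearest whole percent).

87%

4 positions differ (14, 19, 20, 30), so 26 of 30 match: 26/30 = 86.67%.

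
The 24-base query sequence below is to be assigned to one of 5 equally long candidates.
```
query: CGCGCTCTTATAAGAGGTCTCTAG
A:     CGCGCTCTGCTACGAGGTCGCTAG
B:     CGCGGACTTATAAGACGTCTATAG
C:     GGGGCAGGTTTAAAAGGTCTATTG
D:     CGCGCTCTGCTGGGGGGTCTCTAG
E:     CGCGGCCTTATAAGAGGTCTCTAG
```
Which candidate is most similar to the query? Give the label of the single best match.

Hamming distances to query — A: 4; B: 4; C: 9; D: 5; E: 2.
Smallest is E with 2 mismatches.

E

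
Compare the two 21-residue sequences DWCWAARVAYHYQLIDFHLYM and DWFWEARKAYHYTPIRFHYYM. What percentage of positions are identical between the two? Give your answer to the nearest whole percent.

Mismatches at positions 3, 5, 8, 13, 14, 16, 19 (1-based): 7 of 21.
Identical positions: 14/21 = 66.67% → 67%.

67%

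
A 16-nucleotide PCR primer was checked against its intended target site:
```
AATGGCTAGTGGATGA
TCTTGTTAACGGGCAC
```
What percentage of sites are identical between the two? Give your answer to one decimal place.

10 positions differ (1, 2, 4, 6, 9, 10, 13, 14, 15, 16), so 6 of 16 match: 6/16 = 37.5%.

37.5%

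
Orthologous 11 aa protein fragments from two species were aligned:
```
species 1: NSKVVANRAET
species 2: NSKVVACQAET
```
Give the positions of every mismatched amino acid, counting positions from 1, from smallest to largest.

7, 8

Scanning 1-based: 7: N/C; 8: R/Q.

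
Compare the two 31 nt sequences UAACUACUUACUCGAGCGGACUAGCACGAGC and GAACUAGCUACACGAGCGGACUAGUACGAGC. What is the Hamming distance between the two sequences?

The sequences differ at positions 1, 7, 8, 12, 25 (1-based) — 5 in total.

5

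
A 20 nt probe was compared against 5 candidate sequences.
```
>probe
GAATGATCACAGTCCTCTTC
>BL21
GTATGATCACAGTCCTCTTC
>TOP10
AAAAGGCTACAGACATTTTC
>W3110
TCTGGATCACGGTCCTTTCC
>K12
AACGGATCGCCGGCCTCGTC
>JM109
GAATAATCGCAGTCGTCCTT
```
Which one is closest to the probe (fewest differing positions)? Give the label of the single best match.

Hamming distances to probe — BL21: 1; TOP10: 8; W3110: 7; K12: 7; JM109: 5.
Smallest is BL21 with 1 mismatch.

BL21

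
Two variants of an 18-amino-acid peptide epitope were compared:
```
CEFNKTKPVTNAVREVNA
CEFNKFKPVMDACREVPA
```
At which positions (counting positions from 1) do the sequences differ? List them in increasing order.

6, 10, 11, 13, 17

Scanning 1-based: 6: T/F; 10: T/M; 11: N/D; 13: V/C; 17: N/P.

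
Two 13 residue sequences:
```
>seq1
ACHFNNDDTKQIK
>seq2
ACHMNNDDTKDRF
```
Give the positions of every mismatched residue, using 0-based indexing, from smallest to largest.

3, 10, 11, 12

Scanning 0-based: 3: F/M; 10: Q/D; 11: I/R; 12: K/F.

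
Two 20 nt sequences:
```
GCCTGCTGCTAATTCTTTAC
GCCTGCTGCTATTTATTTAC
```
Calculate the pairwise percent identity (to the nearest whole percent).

90%

2 positions differ (12, 15), so 18 of 20 match: 18/20 = 90%.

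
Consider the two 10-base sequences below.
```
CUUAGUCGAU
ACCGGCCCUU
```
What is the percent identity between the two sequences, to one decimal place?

30.0%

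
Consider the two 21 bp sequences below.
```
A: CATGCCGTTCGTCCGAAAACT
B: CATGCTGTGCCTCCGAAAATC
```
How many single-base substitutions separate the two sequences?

5

Comparing position by position, 5 positions differ: 6 (C/T), 9 (T/G), 11 (G/C), 20 (C/T), 21 (T/C).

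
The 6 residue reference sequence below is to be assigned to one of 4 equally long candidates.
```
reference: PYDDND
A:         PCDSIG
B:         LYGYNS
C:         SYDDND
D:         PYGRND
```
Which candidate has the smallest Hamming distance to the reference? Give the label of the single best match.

C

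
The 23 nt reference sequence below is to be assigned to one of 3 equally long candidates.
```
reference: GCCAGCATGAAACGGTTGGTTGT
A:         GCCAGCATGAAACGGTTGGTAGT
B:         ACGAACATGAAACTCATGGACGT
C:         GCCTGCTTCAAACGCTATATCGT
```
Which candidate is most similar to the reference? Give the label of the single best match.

A

Hamming distances to reference — A: 1; B: 8; C: 8.
Smallest is A with 1 mismatch.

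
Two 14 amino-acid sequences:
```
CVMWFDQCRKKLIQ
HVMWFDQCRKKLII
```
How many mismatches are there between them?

2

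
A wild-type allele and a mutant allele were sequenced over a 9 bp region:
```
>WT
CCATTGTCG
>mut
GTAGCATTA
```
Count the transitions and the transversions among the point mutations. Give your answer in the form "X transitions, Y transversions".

Transitions (purine↔purine or pyrimidine↔pyrimidine): 2 C→T, 5 T→C, 6 G→A, 8 C→T, 9 G→A.
Transversions (purine↔pyrimidine): 1 C→G, 4 T→G.

5 transitions, 2 transversions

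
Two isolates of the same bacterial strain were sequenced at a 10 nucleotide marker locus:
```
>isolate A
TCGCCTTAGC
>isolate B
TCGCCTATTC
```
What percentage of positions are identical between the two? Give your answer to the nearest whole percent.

70%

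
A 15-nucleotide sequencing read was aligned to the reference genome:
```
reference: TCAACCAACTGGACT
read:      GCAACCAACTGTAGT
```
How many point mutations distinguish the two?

3

Mismatches (1-based): site 1: T→G; site 12: G→T; site 14: C→G.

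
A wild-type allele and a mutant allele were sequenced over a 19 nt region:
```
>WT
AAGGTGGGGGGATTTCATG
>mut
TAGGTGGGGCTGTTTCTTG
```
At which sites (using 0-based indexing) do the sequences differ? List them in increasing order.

0, 9, 10, 11, 16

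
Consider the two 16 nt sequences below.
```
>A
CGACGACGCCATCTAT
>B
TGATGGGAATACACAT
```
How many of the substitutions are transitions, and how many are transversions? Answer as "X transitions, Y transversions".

Transitions (purine↔purine or pyrimidine↔pyrimidine): 1 C→T, 4 C→T, 6 A→G, 8 G→A, 10 C→T, 12 T→C, 14 T→C.
Transversions (purine↔pyrimidine): 7 C→G, 9 C→A, 13 C→A.

7 transitions, 3 transversions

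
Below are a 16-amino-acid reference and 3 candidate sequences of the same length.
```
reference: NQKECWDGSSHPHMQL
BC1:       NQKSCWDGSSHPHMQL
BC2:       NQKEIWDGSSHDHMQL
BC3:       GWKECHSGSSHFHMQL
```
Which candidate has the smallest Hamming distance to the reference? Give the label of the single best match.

BC1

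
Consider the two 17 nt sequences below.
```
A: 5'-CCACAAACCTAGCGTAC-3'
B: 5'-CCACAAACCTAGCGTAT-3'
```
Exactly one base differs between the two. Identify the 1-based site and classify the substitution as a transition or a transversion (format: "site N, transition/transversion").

site 17, transition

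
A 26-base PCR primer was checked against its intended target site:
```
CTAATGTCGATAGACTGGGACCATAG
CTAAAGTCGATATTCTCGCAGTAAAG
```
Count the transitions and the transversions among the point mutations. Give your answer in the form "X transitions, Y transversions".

1 transition, 7 transversions

Mismatches (1-based):
base 5: T→A (pyrimidine→purine, transversion)
base 13: G→T (purine→pyrimidine, transversion)
base 14: A→T (purine→pyrimidine, transversion)
base 17: G→C (purine→pyrimidine, transversion)
base 19: G→C (purine→pyrimidine, transversion)
base 21: C→G (pyrimidine→purine, transversion)
base 22: C→T (pyrimidine→pyrimidine, transition)
base 24: T→A (pyrimidine→purine, transversion)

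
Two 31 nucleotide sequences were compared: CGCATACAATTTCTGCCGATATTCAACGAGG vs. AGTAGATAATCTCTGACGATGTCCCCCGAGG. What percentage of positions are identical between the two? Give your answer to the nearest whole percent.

68%

10 positions differ (1, 3, 5, 7, 11, 16, 21, 23, 25, 26), so 21 of 31 match: 21/31 = 67.74%.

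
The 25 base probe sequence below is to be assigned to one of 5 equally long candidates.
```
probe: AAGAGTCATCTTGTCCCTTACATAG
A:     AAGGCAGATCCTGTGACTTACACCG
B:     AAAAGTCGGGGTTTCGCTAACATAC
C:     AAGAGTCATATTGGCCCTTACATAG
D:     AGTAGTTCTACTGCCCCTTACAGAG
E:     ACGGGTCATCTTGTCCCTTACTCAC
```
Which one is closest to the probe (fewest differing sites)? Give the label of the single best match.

Hamming distances to probe — A: 9; B: 9; C: 2; D: 8; E: 5.
Smallest is C with 2 mismatches.

C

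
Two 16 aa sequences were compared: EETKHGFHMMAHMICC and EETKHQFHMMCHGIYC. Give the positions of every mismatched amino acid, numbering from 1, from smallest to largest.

Differences at position 6 (G→Q), position 11 (A→C), position 13 (M→G), position 15 (C→Y).

6, 11, 13, 15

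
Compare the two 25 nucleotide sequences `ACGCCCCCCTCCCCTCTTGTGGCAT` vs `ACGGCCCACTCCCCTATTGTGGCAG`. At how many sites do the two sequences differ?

4

Mismatches (1-based): site 4: C→G; site 8: C→A; site 16: C→A; site 25: T→G.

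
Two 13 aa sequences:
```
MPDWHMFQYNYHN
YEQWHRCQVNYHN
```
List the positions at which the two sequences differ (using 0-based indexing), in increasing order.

Scanning 0-based: 0: M/Y; 1: P/E; 2: D/Q; 5: M/R; 6: F/C; 8: Y/V.

0, 1, 2, 5, 6, 8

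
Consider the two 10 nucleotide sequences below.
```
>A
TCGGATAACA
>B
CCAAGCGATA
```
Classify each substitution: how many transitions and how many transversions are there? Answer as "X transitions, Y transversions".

7 transitions, 0 transversions

Mismatches (1-based):
base 1: T→C (pyrimidine→pyrimidine, transition)
base 3: G→A (purine→purine, transition)
base 4: G→A (purine→purine, transition)
base 5: A→G (purine→purine, transition)
base 6: T→C (pyrimidine→pyrimidine, transition)
base 7: A→G (purine→purine, transition)
base 9: C→T (pyrimidine→pyrimidine, transition)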